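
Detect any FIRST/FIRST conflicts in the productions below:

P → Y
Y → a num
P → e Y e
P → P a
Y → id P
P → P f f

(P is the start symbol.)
FIRST sets of the non-terminals at (or reachable through a nullable prefix from) the front of some alternative:
  FIRST(Y) = { 'a', 'id' }
  FIRST(P) = { 'a', 'e', 'id' }

Productions for P:
  P → Y: FIRST = { 'a', 'id' }
  P → e Y e: FIRST = { 'e' }
  P → P a: FIRST = { 'a', 'e', 'id' }
  P → P f f: FIRST = { 'a', 'e', 'id' }
Productions for Y:
  Y → a num: FIRST = { 'a' }
  Y → id P: FIRST = { 'id' }

Conflict for P: P → Y and P → P a
  Overlap: { 'a', 'id' }
Conflict for P: P → Y and P → P f f
  Overlap: { 'a', 'id' }
Conflict for P: P → e Y e and P → P a
  Overlap: { 'e' }
Conflict for P: P → e Y e and P → P f f
  Overlap: { 'e' }
Conflict for P: P → P a and P → P f f
  Overlap: { 'a', 'e', 'id' }

Answer: Yes. P → Y / P → P a on { 'a', 'id' }; P → Y / P → P f f on { 'a', 'id' }; P → e Y e / P → P a on { 'e' }; P → e Y e / P → P f f on { 'e' }; P → P a / P → P f f on { 'a', 'e', 'id' }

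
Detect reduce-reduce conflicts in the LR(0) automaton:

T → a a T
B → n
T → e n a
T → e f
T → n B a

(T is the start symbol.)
No reduce-reduce conflicts

A reduce-reduce conflict occurs when an LR(0) state has two complete items [A → α .] and [B → β .] — both call for a reduction, and with no lookahead the parser cannot choose between them.

Augment with T' → T and build the canonical LR(0) collection (I0 = CLOSURE({[T' → . T]}), then GOTO on every symbol after a dot until no new states appear). It has 13 states:
  I0: { [T → . a a T], [T → . e f], [T → . e n a], [T → . n B a], [T' → . T] }  — shift
  I1: { [T' → T .] }  — accept
  I2: { [T → a . a T] }  — shift
  I3: { [T → e . f], [T → e . n a] }  — shift
  I4: { [B → . n], [T → n . B a] }  — shift
  I5: { [T → n B . a] }  — shift
  I6: { [B → n .] }  — reduce
  I7: { [T → n B a .] }  — reduce
  I8: { [T → e f .] }  — reduce
  I9: { [T → e n . a] }  — shift
  I10: { [T → e n a .] }  — reduce
  I11: { [T → . a a T], [T → . e f], [T → . e n a], [T → . n B a], [T → a a . T] }  — shift
  I12: { [T → a a T .] }  — reduce

No state contains more than one complete item.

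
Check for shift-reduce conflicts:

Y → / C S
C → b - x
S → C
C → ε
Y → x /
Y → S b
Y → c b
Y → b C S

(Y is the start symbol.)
Yes — I0: [C → .] vs [C → . b - x]; I1: [C → .] vs [C → . b - x]; I5: [C → .] vs [C → . b - x]; I11: [C → .] vs [C → . b - x]; I16: [C → .] vs [C → . b - x]

A shift-reduce conflict occurs when an LR(0) state has both:
  - a complete (reduce) item [A → α .] (dot at the end), and
  - a shift item [B → β . c γ] (dot before a terminal).

Augment with Y' → Y and build the canonical LR(0) collection (I0 = CLOSURE({[Y' → . Y]}), then GOTO on every symbol after a dot until no new states appear). It has 18 states:
  I0: { [C → . b - x], [C → .], [S → . C], [Y → . / C S], [Y → . S b], [Y → . b C S], [Y → . c b], [Y → . x /], [Y' → . Y] }  — shift, reduce
  I1: { [C → . b - x], [C → .], [Y → / . C S] }  — shift, reduce
  I2: { [S → C .] }  — reduce
  I3: { [Y → S . b] }  — shift
  I4: { [Y' → Y .] }  — accept
  I5: { [C → . b - x], [C → .], [C → b . - x], [Y → b . C S] }  — shift, reduce
  I6: { [Y → c . b] }  — shift
  I7: { [Y → x . /] }  — shift
  I8: { [Y → x / .] }  — reduce
  I9: { [Y → c b .] }  — reduce
  I10: { [C → b - . x] }  — shift
  I11: { [C → . b - x], [C → .], [S → . C], [Y → b C . S] }  — shift, reduce
  I12: { [C → b . - x] }  — shift
  I13: { [Y → b C S .] }  — reduce
  I14: { [C → b - x .] }  — reduce
  I15: { [Y → S b .] }  — reduce
  I16: { [C → . b - x], [C → .], [S → . C], [Y → / C . S] }  — shift, reduce
  I17: { [Y → / C S .] }  — reduce

I0 contains reduce item [C → .] and shift items [C → . b - x], [Y → . / C S], [Y → . b C S], [Y → . c b], [Y → . x /] — shift-reduce conflict.
I1 contains reduce item [C → .] and shift item [C → . b - x] — shift-reduce conflict.
I5 contains reduce item [C → .] and shift items [C → . b - x], [C → b . - x] — shift-reduce conflict.
I11 contains reduce item [C → .] and shift item [C → . b - x] — shift-reduce conflict.
I16 contains reduce item [C → .] and shift item [C → . b - x] — shift-reduce conflict.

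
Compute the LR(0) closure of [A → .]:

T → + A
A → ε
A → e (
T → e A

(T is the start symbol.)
To compute CLOSURE, for each item [A → α.Bβ] where B is a non-terminal, add [B → .γ] for all productions B → γ; repeat for the newly added items until nothing changes.

Start with: [A → .]
The dot is at the end, so nothing is added.

CLOSURE = { [A → .] }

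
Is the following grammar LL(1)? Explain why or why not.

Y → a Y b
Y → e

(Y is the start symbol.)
For Y:
  PREDICT(Y → a Y b) = { 'a' }
  PREDICT(Y → e) = { 'e' }

All predict sets are disjoint. The grammar IS LL(1).

Answer: Yes, the grammar is LL(1).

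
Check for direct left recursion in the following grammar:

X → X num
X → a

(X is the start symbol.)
Direct left recursion occurs when N → N α for some non-terminal N (the right-hand side begins with the left-hand side itself).

X → X num: LEFT RECURSIVE (starts with X)
X → a: starts with a

The grammar has direct left recursion on: X.

Answer: Yes, X is left-recursive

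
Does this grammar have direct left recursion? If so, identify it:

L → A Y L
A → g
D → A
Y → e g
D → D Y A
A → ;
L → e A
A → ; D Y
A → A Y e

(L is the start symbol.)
L → A Y L: starts with A
A → g: starts with g
D → A: starts with A
Y → e g: starts with e
D → D Y A: LEFT RECURSIVE (starts with D)
A → ;: starts with ';'
L → e A: starts with e
A → ; D Y: starts with ';'
A → A Y e: LEFT RECURSIVE (starts with A)

The grammar has direct left recursion on: D, A.

Answer: Yes, D, A are left-recursive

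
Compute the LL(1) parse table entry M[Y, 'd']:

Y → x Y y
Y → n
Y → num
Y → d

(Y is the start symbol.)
To find M[Y, 'd'], we find productions for Y where 'd' is in the predict set (PREDICT(N → α) = (FIRST(α) \ {ε}) ∪ (FOLLOW(N) if α ⇒* ε)).

Y → x Y y: PREDICT = { 'x' }
Y → n: PREDICT = { 'n' }
Y → num: PREDICT = { 'num' }
Y → d: PREDICT = { 'd' }
  'd' is in predict set, so this production goes in M[Y, 'd']

M[Y, 'd'] = Y → d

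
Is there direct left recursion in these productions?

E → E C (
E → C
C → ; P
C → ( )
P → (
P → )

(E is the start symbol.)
E → E C (: LEFT RECURSIVE (starts with E)
E → C: starts with C
C → ; P: starts with ';'
C → ( ): starts with '('
P → (: starts with '('
P → ): starts with ')'

The grammar has direct left recursion on: E.

Answer: Yes, E is left-recursive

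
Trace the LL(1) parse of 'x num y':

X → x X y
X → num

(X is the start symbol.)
Stack is shown with the top on the left.

Stack    Input      Action
--------------------------
X $      x num y $  output X → x X y
x X y $  x num y $  match 'x'
X y $    num y $    output X → num
num y $  num y $    match 'num'
y $      y $        match 'y'
$        $          accept

The string is accepted.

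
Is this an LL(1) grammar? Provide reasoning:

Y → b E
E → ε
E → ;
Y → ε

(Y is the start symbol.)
A grammar is LL(1) if for each non-terminal N with multiple productions, the predict sets of those productions are pairwise disjoint, where PREDICT(N → α) = (FIRST(α) \ {ε}) ∪ (FOLLOW(N) if α ⇒* ε).

Relevant sets:
  FOLLOW(Y) = { $ }
  FOLLOW(E) = { $ }

For Y:
  PREDICT(Y → b E) = { 'b' }
  PREDICT(Y → ε) = { $ }
For E:
  PREDICT(E → ε) = { $ }
  PREDICT(E → ';') = { ';' }

All predict sets are disjoint. The grammar IS LL(1).

Answer: Yes, the grammar is LL(1).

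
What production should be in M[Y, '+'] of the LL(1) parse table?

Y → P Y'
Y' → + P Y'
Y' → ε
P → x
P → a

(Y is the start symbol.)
To find M[Y, '+'], we find productions for Y where '+' is in the predict set (PREDICT(N → α) = (FIRST(α) \ {ε}) ∪ (FOLLOW(N) if α ⇒* ε)).

Relevant sets:
  FIRST(P) = { 'a', 'x' }

Y → P Y': PREDICT = { 'a', 'x' }

M[Y, '+'] is empty (no production applies)

Answer: Empty (error entry)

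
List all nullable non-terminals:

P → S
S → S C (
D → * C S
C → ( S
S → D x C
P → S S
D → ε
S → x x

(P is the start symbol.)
ε-productions: D → ε
So D is immediately nullable.
No further non-terminal can be added: every production for the remaining non-terminals contains a terminal or a non-nullable non-terminal.
Nullable = { 'D' }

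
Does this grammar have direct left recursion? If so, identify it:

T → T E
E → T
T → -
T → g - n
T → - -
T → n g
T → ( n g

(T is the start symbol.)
Yes, T is left-recursive

Direct left recursion occurs when N → N α for some non-terminal N (the right-hand side begins with the left-hand side itself).

T → T E: LEFT RECURSIVE (starts with T)
E → T: starts with T
T → -: starts with '-'
T → g - n: starts with g
T → - -: starts with '-'
T → n g: starts with n
T → ( n g: starts with '('

The grammar has direct left recursion on: T.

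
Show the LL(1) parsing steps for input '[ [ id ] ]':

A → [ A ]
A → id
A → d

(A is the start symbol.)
LL(1) parsing maintains a stack (initially the start symbol over $) and the input. At each step: if the stack top is a terminal, match it against the current input token; if it is a non-terminal N, replace it with the RHS of M[N, lookahead] (the unique production whose predict set contains the lookahead).

Stack is shown with the top on the left.

Stack      Input         Action
-------------------------------
A $        [ [ id ] ] $  output A → [ A ]
[ A ] $    [ [ id ] ] $  match '['
A ] $      [ id ] ] $    output A → [ A ]
[ A ] ] $  [ id ] ] $    match '['
A ] ] $    id ] ] $      output A → id
id ] ] $   id ] ] $      match 'id'
] ] $      ] ] $         match ']'
] $        ] $           match ']'
$          $             accept

The string is accepted.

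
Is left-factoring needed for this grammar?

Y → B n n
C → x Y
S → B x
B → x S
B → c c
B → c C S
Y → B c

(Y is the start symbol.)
Left-factoring is needed when two productions for the same non-terminal
share a common prefix on the right-hand side.

Productions for Y:
  Y → B n n
  Y → B c
Productions for B:
  B → x S
  B → c c
  B → c C S

Found common prefix 'B' in productions for Y
Found common prefix 'c' in productions for B

Answer: Yes, Y has productions with common prefix 'B'; B has productions with common prefix 'c'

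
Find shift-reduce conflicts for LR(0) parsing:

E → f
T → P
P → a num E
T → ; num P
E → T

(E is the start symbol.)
A shift-reduce conflict occurs when an LR(0) state has both:
  - a complete (reduce) item [A → α .] (dot at the end), and
  - a shift item [B → β . c γ] (dot before a terminal).

Augment with E' → E and build the canonical LR(0) collection (I0 = CLOSURE({[E' → . E]}), then GOTO on every symbol after a dot until no new states appear). It has 11 states:
  I0: { [E → . T], [E → . f], [E' → . E], [P → . a num E], [T → . ; num P], [T → . P] }  — shift
  I1: { [T → ; . num P] }  — shift
  I2: { [E' → E .] }  — accept
  I3: { [T → P .] }  — reduce
  I4: { [E → T .] }  — reduce
  I5: { [P → a . num E] }  — shift
  I6: { [E → f .] }  — reduce
  I7: { [E → . T], [E → . f], [P → . a num E], [P → a num . E], [T → . ; num P], [T → . P] }  — shift
  I8: { [P → a num E .] }  — reduce
  I9: { [P → . a num E], [T → ; num . P] }  — shift
  I10: { [T → ; num P .] }  — reduce

No state contains both a complete item and a shift item.

Answer: No shift-reduce conflicts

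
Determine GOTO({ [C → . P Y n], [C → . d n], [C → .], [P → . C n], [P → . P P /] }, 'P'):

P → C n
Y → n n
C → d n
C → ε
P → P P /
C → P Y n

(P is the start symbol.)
{ [C → . P Y n], [C → . d n], [C → .], [C → P . Y n], [P → . C n], [P → . P P /], [P → P . P /], [Y → . n n] }

GOTO(I, 'P') = CLOSURE({ [A → αX.β] : [A → α.Xβ] ∈ I, X = 'P' })

Items with dot before 'P', with the dot advanced:
  [C → . P Y n] → [C → P . Y n]
  [P → . P P /] → [P → P . P /]
Closure of the advanced items:
  [C → P . Y n] has the dot before Y: add [Y → . n n]
  [P → P . P /] has the dot before P: add [P → . C n], [P → . P P /]
  [P → . C n] has the dot before C: add [C → . d n], [C → .], [C → . P Y n]

GOTO = { [C → . P Y n], [C → . d n], [C → .], [C → P . Y n], [P → . C n], [P → . P P /], [P → P . P /], [Y → . n n] }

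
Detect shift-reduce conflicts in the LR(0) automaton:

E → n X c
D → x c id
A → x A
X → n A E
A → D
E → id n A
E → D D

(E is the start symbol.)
No shift-reduce conflicts

A shift-reduce conflict occurs when an LR(0) state has both:
  - a complete (reduce) item [A → α .] (dot at the end), and
  - a shift item [B → β . c γ] (dot before a terminal).

Augment with E' → E and build the canonical LR(0) collection (I0 = CLOSURE({[E' → . E]}), then GOTO on every symbol after a dot until no new states appear). It has 19 states:
  I0: { [D → . x c id], [E → . D D], [E → . id n A], [E → . n X c], [E' → . E] }  — shift
  I1: { [D → . x c id], [E → D . D] }  — shift
  I2: { [E' → E .] }  — accept
  I3: { [E → id . n A] }  — shift
  I4: { [E → n . X c], [X → . n A E] }  — shift
  I5: { [D → x . c id] }  — shift
  I6: { [D → x c . id] }  — shift
  I7: { [D → x c id .] }  — reduce
  I8: { [E → n X . c] }  — shift
  I9: { [A → . D], [A → . x A], [D → . x c id], [X → n . A E] }  — shift
  I10: { [D → . x c id], [E → . D D], [E → . id n A], [E → . n X c], [X → n A . E] }  — shift
  I11: { [A → D .] }  — reduce
  I12: { [A → . D], [A → . x A], [A → x . A], [D → . x c id], [D → x . c id] }  — shift
  I13: { [A → x A .] }  — reduce
  I14: { [X → n A E .] }  — reduce
  I15: { [E → n X c .] }  — reduce
  I16: { [A → . D], [A → . x A], [D → . x c id], [E → id n . A] }  — shift
  I17: { [E → id n A .] }  — reduce
  I18: { [E → D D .] }  — reduce

No state contains both a complete item and a shift item.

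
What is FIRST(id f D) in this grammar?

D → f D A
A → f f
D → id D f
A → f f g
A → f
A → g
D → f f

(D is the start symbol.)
To compute FIRST(id f D), process the symbols left to right:
Symbol id is a terminal. Add 'id' and stop.
FIRST(id f D) = { 'id' }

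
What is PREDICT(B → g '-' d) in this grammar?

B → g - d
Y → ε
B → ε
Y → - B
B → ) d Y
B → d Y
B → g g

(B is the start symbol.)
{ 'g' }

PREDICT(B → g '-' d) = (FIRST(RHS) \ {ε}) ∪ (FOLLOW(B) if ε ∈ FIRST(RHS), i.e. RHS ⇒* ε)
FIRST(g '-' d) = { 'g' }
ε ∉ FIRST(g '-' d), so FOLLOW(B) is not added.
PREDICT(B → g '-' d) = { 'g' }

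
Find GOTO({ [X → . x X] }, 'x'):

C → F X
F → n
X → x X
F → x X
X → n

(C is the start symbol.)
{ [X → . n], [X → . x X], [X → x . X] }

GOTO(I, 'x') = CLOSURE({ [A → αX.β] : [A → α.Xβ] ∈ I, X = 'x' })

Items with dot before 'x', with the dot advanced:
  [X → . x X] → [X → x . X]
Closure of the advanced items:
  [X → x . X] has the dot before X: add [X → . x X], [X → . n]

GOTO = { [X → . n], [X → . x X], [X → x . X] }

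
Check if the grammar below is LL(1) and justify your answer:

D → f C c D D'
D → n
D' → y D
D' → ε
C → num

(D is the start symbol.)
Relevant sets:
  FOLLOW(D') = { $, 'y' }

For D:
  PREDICT(D → f C c D D') = { 'f' }
  PREDICT(D → n) = { 'n' }
For D':
  PREDICT(D' → y D) = { 'y' }
  PREDICT(D' → ε) = { $, 'y' }
C has a single production, so nothing to check there.

Conflict found: Predict set conflict for D': { 'y' }
The grammar is NOT LL(1).

Answer: No. Predict set conflict for D': { 'y' }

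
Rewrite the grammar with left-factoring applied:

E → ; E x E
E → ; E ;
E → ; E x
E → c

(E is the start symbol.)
E → ; E E'
E' → x E''
E'' → E
E'' → ε
E' → ;
E → c

Left-factoring transforms A → αβ₁ | αβ₂ into A → αA' and A' → β₁ | β₂
(α is the longest common prefix among the alternatives). Repeat until
no nonterminal has two alternatives with a common prefix.

Round 1: E has alternatives sharing prefix '; E'. Introduce E': E → ; E E'
  Add: E' → x E
  Add: E' → ;
  Add: E' → x

Round 2: E' has alternatives sharing prefix 'x'. Introduce E'': E' → x E''
  Add: E'' → E
  Add: E'' → ε

No remaining common prefixes — done.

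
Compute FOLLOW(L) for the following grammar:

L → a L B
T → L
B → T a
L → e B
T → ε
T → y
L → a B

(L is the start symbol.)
To compute FOLLOW(L), find every occurrence of L on a right-hand side N → α L β: add FIRST(β) \ {ε}, and if β is empty or nullable also add FOLLOW(N). Iterate to a fixed point.

L is the start symbol, so $ ∈ FOLLOW(L).
In L → a L B: L is followed by B, add FIRST(B) \ {ε} = { 'a', 'e', 'y' }
In T → L: L is at the end, add FOLLOW(T)

The FOLLOW sets referred to above (computed the same way, to a fixed point):
  FOLLOW(T) = { 'a' }

Taking the union: FOLLOW(L) = { $, 'a', 'e', 'y' }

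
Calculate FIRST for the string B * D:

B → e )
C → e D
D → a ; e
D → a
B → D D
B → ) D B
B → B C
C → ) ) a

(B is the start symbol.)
FIRST sets of the non-terminals involved (from the grammar, by fixed-point iteration):
  FIRST(B) = { ')', 'a', 'e' }

To compute FIRST(B * D), process the symbols left to right:
Symbol B is a non-terminal. Add FIRST(B) \ {ε} = { ')', 'a', 'e' }
B is not nullable (ε ∉ FIRST(B)), so stop here.
FIRST(B * D) = { ')', 'a', 'e' }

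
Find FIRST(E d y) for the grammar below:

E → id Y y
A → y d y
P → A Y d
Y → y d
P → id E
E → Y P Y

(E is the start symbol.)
{ 'id', 'y' }

FIRST sets of the non-terminals involved (from the grammar, by fixed-point iteration):
  FIRST(E) = { 'id', 'y' }

To compute FIRST(E d y), process the symbols left to right:
Symbol E is a non-terminal. Add FIRST(E) \ {ε} = { 'id', 'y' }
E is not nullable (ε ∉ FIRST(E)), so stop here.
FIRST(E d y) = { 'id', 'y' }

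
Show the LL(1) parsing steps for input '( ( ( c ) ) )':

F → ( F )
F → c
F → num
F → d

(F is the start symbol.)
Stack is shown with the top on the left.

Stack        Input            Action
------------------------------------
F $          ( ( ( c ) ) ) $  output F → ( F )
( F ) $      ( ( ( c ) ) ) $  match '('
F ) $        ( ( c ) ) ) $    output F → ( F )
( F ) ) $    ( ( c ) ) ) $    match '('
F ) ) $      ( c ) ) ) $      output F → ( F )
( F ) ) ) $  ( c ) ) ) $      match '('
F ) ) ) $    c ) ) ) $        output F → c
c ) ) ) $    c ) ) ) $        match 'c'
) ) ) $      ) ) ) $          match ')'
) ) $        ) ) $            match ')'
) $          ) $              match ')'
$            $                accept

The string is accepted.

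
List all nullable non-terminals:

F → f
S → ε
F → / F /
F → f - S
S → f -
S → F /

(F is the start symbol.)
{ 'S' }

ε-productions: S → ε
So S is immediately nullable.
No further non-terminal can be added: every production for the remaining non-terminals contains a terminal or a non-nullable non-terminal.
Nullable = { 'S' }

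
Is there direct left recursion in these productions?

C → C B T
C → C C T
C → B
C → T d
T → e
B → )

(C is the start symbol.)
Yes, C is left-recursive

C → C B T: LEFT RECURSIVE (starts with C)
C → C C T: LEFT RECURSIVE (starts with C)
C → B: starts with B
C → T d: starts with T
T → e: starts with e
B → ): starts with ')'

The grammar has direct left recursion on: C.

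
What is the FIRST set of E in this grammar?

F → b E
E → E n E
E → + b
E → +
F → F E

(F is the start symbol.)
{ '+' }

From E → E n E:
  - E is the symbol being defined: contributes nothing new
    E is not nullable, so stop
From E → + b:
  - '+' is a terminal: add '+' and stop
From E → +:
  - '+' is a terminal: add '+' and stop

Collecting: FIRST(E) = { '+' }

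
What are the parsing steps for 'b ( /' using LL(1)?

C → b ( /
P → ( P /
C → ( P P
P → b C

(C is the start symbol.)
Stack is shown with the top on the left.

Stack    Input    Action
------------------------
C $      b ( / $  output C → b ( /
b ( / $  b ( / $  match 'b'
( / $    ( / $    match '('
/ $      / $      match '/'
$        $        accept

The string is accepted.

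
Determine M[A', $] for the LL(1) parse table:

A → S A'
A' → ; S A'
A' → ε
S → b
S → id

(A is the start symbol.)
To find M[A', $], we find productions for A' where $ is in the predict set (PREDICT(N → α) = (FIRST(α) \ {ε}) ∪ (FOLLOW(N) if α ⇒* ε)).

Relevant sets:
  FOLLOW(A') = { $ }

A' → ; S A': PREDICT = { ';' }
A' → ε: PREDICT = { $ }
  $ is in predict set, so this production goes in M[A', $]

M[A', $] = A' → ε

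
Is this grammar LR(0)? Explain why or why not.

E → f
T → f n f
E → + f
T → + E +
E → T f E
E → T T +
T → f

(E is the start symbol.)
A grammar is LR(0) if no state in the canonical LR(0) collection has:
  - both a shift item (dot before a terminal) and a complete item (shift-reduce conflict), or
  - two or more complete items (reduce-reduce conflict; the accept item [E' → E .] counts as a complete item here).

Augment with E' → E and build the canonical LR(0) collection (I0 = CLOSURE({[E' → . E]}), then GOTO on every symbol after a dot until no new states appear). It has 15 states:
  I0: { [E → . + f], [E → . T T +], [E → . T f E], [E → . f], [E' → . E], [T → . + E +], [T → . f n f], [T → . f] }  — shift
  I1: { [E → + . f], [E → . + f], [E → . T T +], [E → . T f E], [E → . f], [T → + . E +], [T → . + E +], [T → . f n f], [T → . f] }  — shift
  I2: { [E' → E .] }  — accept
  I3: { [E → T . T +], [E → T . f E], [T → . + E +], [T → . f n f], [T → . f] }  — shift
  I4: { [E → f .], [T → f . n f], [T → f .] }  — shift, 2 reduces
  I5: { [T → f n . f] }  — shift
  I6: { [T → f n f .] }  — reduce
  I7: { [E → . + f], [E → . T T +], [E → . T f E], [E → . f], [T → + . E +], [T → . + E +], [T → . f n f], [T → . f] }  — shift
  I8: { [E → T T . +] }  — shift
  I9: { [E → . + f], [E → . T T +], [E → . T f E], [E → . f], [E → T f . E], [T → . + E +], [T → . f n f], [T → . f], [T → f . n f], [T → f .] }  — shift, reduce
  I10: { [E → T f E .] }  — reduce
  I11: { [E → T T + .] }  — reduce
  I12: { [T → + E . +] }  — shift
  I13: { [T → + E + .] }  — reduce
  I14: { [E → + f .], [E → f .], [T → f . n f], [T → f .] }  — shift, 3 reduces

Conflict in state I4:
  Shift-reduce conflict between [E → f .] and [T → f . n f]
So the grammar is NOT LR(0).

Answer: No. Shift-reduce conflict between [E → f .] and [T → f . n f]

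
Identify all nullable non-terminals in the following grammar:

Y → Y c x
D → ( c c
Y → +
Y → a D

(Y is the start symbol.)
A non-terminal is nullable if it can derive ε (the empty string): either it has an ε-production, or it has a production whose right-hand side consists entirely of nullable non-terminals.

There are no ε-productions, so no non-terminal can derive ε.
No non-terminals are nullable.

Answer: None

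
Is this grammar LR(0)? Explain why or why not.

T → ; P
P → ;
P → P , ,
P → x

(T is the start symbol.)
No. Shift-reduce conflict between [T → ; P .] and [P → P . , ,]

A grammar is LR(0) if no state in the canonical LR(0) collection has:
  - both a shift item (dot before a terminal) and a complete item (shift-reduce conflict), or
  - two or more complete items (reduce-reduce conflict; the accept item [T' → T .] counts as a complete item here).

Augment with T' → T and build the canonical LR(0) collection (I0 = CLOSURE({[T' → . T]}), then GOTO on every symbol after a dot until no new states appear). It has 8 states:
  I0: { [T → . ; P], [T' → . T] }  — shift
  I1: { [P → . ;], [P → . P , ,], [P → . x], [T → ; . P] }  — shift
  I2: { [T' → T .] }  — accept
  I3: { [P → ; .] }  — reduce
  I4: { [P → P . , ,], [T → ; P .] }  — shift, reduce
  I5: { [P → x .] }  — reduce
  I6: { [P → P , . ,] }  — shift
  I7: { [P → P , , .] }  — reduce

Conflict in state I4:
  Shift-reduce conflict between [T → ; P .] and [P → P . , ,]
So the grammar is NOT LR(0).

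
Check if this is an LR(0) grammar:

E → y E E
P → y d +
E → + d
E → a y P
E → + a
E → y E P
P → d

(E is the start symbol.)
Yes, the grammar is LR(0)

Augment with E' → E and build the canonical LR(0) collection (I0 = CLOSURE({[E' → . E]}), then GOTO on every symbol after a dot until no new states appear). It has 17 states:
  I0: { [E → . + a], [E → . + d], [E → . a y P], [E → . y E E], [E → . y E P], [E' → . E] }  — shift
  I1: { [E → + . a], [E → + . d] }  — shift
  I2: { [E' → E .] }  — accept
  I3: { [E → a . y P] }  — shift
  I4: { [E → . + a], [E → . + d], [E → . a y P], [E → . y E E], [E → . y E P], [E → y . E E], [E → y . E P] }  — shift
  I5: { [E → . + a], [E → . + d], [E → . a y P], [E → . y E E], [E → . y E P], [E → y E . E], [E → y E . P], [P → . d], [P → . y d +] }  — shift
  I6: { [E → y E E .] }  — reduce
  I7: { [E → y E P .] }  — reduce
  I8: { [P → d .] }  — reduce
  I9: { [E → . + a], [E → . + d], [E → . a y P], [E → . y E E], [E → . y E P], [E → y . E E], [E → y . E P], [P → y . d +] }  — shift
  I10: { [P → y d . +] }  — shift
  I11: { [P → y d + .] }  — reduce
  I12: { [E → a y . P], [P → . d], [P → . y d +] }  — shift
  I13: { [E → a y P .] }  — reduce
  I14: { [P → y . d +] }  — shift
  I15: { [E → + a .] }  — reduce
  I16: { [E → + d .] }  — reduce

Every state is either a pure shift/goto state or contains exactly one complete item and nothing to shift — no conflicts. The grammar is LR(0).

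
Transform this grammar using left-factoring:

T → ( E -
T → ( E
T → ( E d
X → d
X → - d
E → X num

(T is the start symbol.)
Left-factoring transforms A → αβ₁ | αβ₂ into A → αA' and A' → β₁ | β₂
(α is the longest common prefix among the alternatives). Repeat until
no nonterminal has two alternatives with a common prefix.

Round 1: T has alternatives sharing prefix '( E'. Introduce T': T → ( E T'
  Add: T' → -
  Add: T' → ε
  Add: T' → d

No remaining common prefixes — done.

Resulting grammar:
T → ( E T'
T' → -
T' → ε
T' → d
X → d
X → - d
E → X num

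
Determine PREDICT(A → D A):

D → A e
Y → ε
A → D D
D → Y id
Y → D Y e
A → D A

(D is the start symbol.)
PREDICT(A → D A) = (FIRST(RHS) \ {ε}) ∪ (FOLLOW(A) if ε ∈ FIRST(RHS), i.e. RHS ⇒* ε)
FIRST(D) = { 'id' }
FIRST(D A) = { 'id' }
ε ∉ FIRST(D A), so FOLLOW(A) is not added.
PREDICT(A → D A) = { 'id' }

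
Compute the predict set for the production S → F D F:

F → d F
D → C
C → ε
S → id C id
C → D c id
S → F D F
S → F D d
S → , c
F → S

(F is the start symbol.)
{ ',', 'd', 'id' }

PREDICT(S → F D F) = (FIRST(RHS) \ {ε}) ∪ (FOLLOW(S) if ε ∈ FIRST(RHS), i.e. RHS ⇒* ε)
FIRST(F) = { ',', 'd', 'id' }
FIRST(F D F) = { ',', 'd', 'id' }
ε ∉ FIRST(F D F), so FOLLOW(S) is not added.
PREDICT(S → F D F) = { ',', 'd', 'id' }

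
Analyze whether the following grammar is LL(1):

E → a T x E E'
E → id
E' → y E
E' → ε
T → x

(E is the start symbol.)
No. Predict set conflict for E': { 'y' }

A grammar is LL(1) if for each non-terminal N with multiple productions, the predict sets of those productions are pairwise disjoint, where PREDICT(N → α) = (FIRST(α) \ {ε}) ∪ (FOLLOW(N) if α ⇒* ε).

Relevant sets:
  FOLLOW(E') = { $, 'y' }

For E:
  PREDICT(E → a T x E E') = { 'a' }
  PREDICT(E → id) = { 'id' }
For E':
  PREDICT(E' → y E) = { 'y' }
  PREDICT(E' → ε) = { $, 'y' }
T has a single production, so nothing to check there.

Conflict found: Predict set conflict for E': { 'y' }
The grammar is NOT LL(1).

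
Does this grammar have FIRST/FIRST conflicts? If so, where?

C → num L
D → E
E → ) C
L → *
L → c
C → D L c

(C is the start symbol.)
No FIRST/FIRST conflicts.

A FIRST/FIRST conflict occurs when two productions N → α and N → β for the same non-terminal have FIRST(α) ∩ FIRST(β) ≠ ∅ (with ε ∈ FIRST of a nullable right-hand side, so two nullable alternatives also conflict).

FIRST sets of the non-terminals at (or reachable through a nullable prefix from) the front of some alternative:
  FIRST(D) = { ')' }

Productions for C:
  C → num L: FIRST = { 'num' }
  C → D L c: FIRST = { ')' }
Productions for L:
  L → *: FIRST = { '*' }
  L → c: FIRST = { 'c' }
D, E have only one production, so no FIRST/FIRST conflict is possible there.

All alternatives of each non-terminal have pairwise disjoint FIRST sets.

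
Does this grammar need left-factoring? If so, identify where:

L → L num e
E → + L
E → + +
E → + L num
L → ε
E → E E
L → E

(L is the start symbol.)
Yes, E has productions with common prefix '+'

Left-factoring is needed when two productions for the same non-terminal
share a common prefix on the right-hand side.

Productions for L:
  L → L num e
  L → ε
  L → E
Productions for E:
  E → + L
  E → + +
  E → + L num
  E → E E

Found common prefix '+' in productions for E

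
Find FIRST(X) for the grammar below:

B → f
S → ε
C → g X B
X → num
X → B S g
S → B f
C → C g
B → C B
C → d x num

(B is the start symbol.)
{ 'd', 'f', 'g', 'num' }

To compute FIRST(X), examine every production with X on the left-hand side, reading each right-hand side left to right until a non-nullable symbol is reached.

FIRST sets of the other non-terminals involved (by the same procedure, iterated to a fixed point):
  FIRST(B) = { 'd', 'f', 'g' }

From X → num:
  - num is a terminal: add 'num' and stop
From X → B S g:
  - B is a non-terminal: add FIRST(B) \ {ε} = { 'd', 'f', 'g' }
    B is not nullable, so stop

Collecting: FIRST(X) = { 'd', 'f', 'g', 'num' }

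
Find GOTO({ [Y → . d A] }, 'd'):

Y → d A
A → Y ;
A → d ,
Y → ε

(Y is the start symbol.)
{ [A → . Y ;], [A → . d ,], [Y → . d A], [Y → .], [Y → d . A] }

GOTO(I, 'd') = CLOSURE({ [A → αX.β] : [A → α.Xβ] ∈ I, X = 'd' })

Items with dot before 'd', with the dot advanced:
  [Y → . d A] → [Y → d . A]
Closure of the advanced items:
  [Y → d . A] has the dot before A: add [A → . Y ;], [A → . d ,]
  [A → . Y ;] has the dot before Y: add [Y → . d A], [Y → .]

GOTO = { [A → . Y ;], [A → . d ,], [Y → . d A], [Y → .], [Y → d . A] }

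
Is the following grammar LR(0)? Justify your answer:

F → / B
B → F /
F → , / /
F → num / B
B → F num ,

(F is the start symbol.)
Yes, the grammar is LR(0)

A grammar is LR(0) if no state in the canonical LR(0) collection has:
  - both a shift item (dot before a terminal) and a complete item (shift-reduce conflict), or
  - two or more complete items (reduce-reduce conflict; the accept item [F' → F .] counts as a complete item here).

Augment with F' → F and build the canonical LR(0) collection (I0 = CLOSURE({[F' → . F]}), then GOTO on every symbol after a dot until no new states appear). It has 14 states:
  I0: { [F → . , / /], [F → . / B], [F → . num / B], [F' → . F] }  — shift
  I1: { [F → , . / /] }  — shift
  I2: { [B → . F /], [B → . F num ,], [F → . , / /], [F → . / B], [F → . num / B], [F → / . B] }  — shift
  I3: { [F' → F .] }  — accept
  I4: { [F → num . / B] }  — shift
  I5: { [B → . F /], [B → . F num ,], [F → . , / /], [F → . / B], [F → . num / B], [F → num / . B] }  — shift
  I6: { [F → num / B .] }  — reduce
  I7: { [B → F . /], [B → F . num ,] }  — shift
  I8: { [B → F / .] }  — reduce
  I9: { [B → F num . ,] }  — shift
  I10: { [B → F num , .] }  — reduce
  I11: { [F → / B .] }  — reduce
  I12: { [F → , / . /] }  — shift
  I13: { [F → , / / .] }  — reduce

Every state is either a pure shift/goto state or contains exactly one complete item and nothing to shift — no conflicts. The grammar is LR(0).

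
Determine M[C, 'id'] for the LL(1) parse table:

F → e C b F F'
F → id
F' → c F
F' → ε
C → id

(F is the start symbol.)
To find M[C, 'id'], we find productions for C where 'id' is in the predict set (PREDICT(N → α) = (FIRST(α) \ {ε}) ∪ (FOLLOW(N) if α ⇒* ε)).

C → id: PREDICT = { 'id' }
  'id' is in predict set, so this production goes in M[C, 'id']

M[C, 'id'] = C → id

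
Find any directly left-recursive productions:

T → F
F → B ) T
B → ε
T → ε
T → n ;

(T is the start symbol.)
No direct left recursion

Direct left recursion occurs when N → N α for some non-terminal N (the right-hand side begins with the left-hand side itself).

T → F: starts with F
F → B ) T: starts with B
B → ε: starts with ε
T → ε: starts with ε
T → n ;: starts with n

No direct left recursion found.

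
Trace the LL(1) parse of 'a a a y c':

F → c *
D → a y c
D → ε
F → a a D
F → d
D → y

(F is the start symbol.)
Stack is shown with the top on the left.

Stack    Input        Action
----------------------------
F $      a a a y c $  output F → a a D
a a D $  a a a y c $  match 'a'
a D $    a a y c $    match 'a'
D $      a y c $      output D → a y c
a y c $  a y c $      match 'a'
y c $    y c $        match 'y'
c $      c $          match 'c'
$        $            accept

The string is accepted.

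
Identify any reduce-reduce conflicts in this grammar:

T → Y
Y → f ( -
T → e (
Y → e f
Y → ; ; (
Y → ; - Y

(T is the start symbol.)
Augment with T' → T and build the canonical LR(0) collection (I0 = CLOSURE({[T' → . T]}), then GOTO on every symbol after a dot until no new states appear). It has 15 states:
  I0: { [T → . Y], [T → . e (], [T' → . T], [Y → . ; - Y], [Y → . ; ; (], [Y → . e f], [Y → . f ( -] }  — shift
  I1: { [Y → ; . - Y], [Y → ; . ; (] }  — shift
  I2: { [T' → T .] }  — accept
  I3: { [T → Y .] }  — reduce
  I4: { [T → e . (], [Y → e . f] }  — shift
  I5: { [Y → f . ( -] }  — shift
  I6: { [Y → f ( . -] }  — shift
  I7: { [Y → f ( - .] }  — reduce
  I8: { [T → e ( .] }  — reduce
  I9: { [Y → e f .] }  — reduce
  I10: { [Y → . ; - Y], [Y → . ; ; (], [Y → . e f], [Y → . f ( -], [Y → ; - . Y] }  — shift
  I11: { [Y → ; ; . (] }  — shift
  I12: { [Y → ; ; ( .] }  — reduce
  I13: { [Y → ; - Y .] }  — reduce
  I14: { [Y → e . f] }  — shift

No state contains more than one complete item.

Answer: No reduce-reduce conflicts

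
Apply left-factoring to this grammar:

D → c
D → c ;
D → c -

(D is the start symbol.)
D → c D'
D' → ε
D' → ;
D' → -

Left-factoring transforms A → αβ₁ | αβ₂ into A → αA' and A' → β₁ | β₂
(α is the longest common prefix among the alternatives). Repeat until
no nonterminal has two alternatives with a common prefix.

Round 1: D has alternatives sharing prefix 'c'. Introduce D': D → c D'
  Add: D' → ε
  Add: D' → ;
  Add: D' → -

No remaining common prefixes — done.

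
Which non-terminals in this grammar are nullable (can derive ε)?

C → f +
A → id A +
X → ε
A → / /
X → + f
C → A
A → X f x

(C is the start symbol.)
ε-productions: X → ε
So X is immediately nullable.
No further non-terminal can be added: every production for the remaining non-terminals contains a terminal or a non-nullable non-terminal.
Nullable = { 'X' }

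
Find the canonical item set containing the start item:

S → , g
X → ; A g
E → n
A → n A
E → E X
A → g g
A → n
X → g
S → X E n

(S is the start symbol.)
{ [S → . , g], [S → . X E n], [S' → . S], [X → . ; A g], [X → . g] }

First, augment the grammar with S' → S
I₀ = CLOSURE({ [S' → . S] }):
  [S' → . S] has the dot before S: add [S → . , g], [S → . X E n]
  [S → . X E n] has the dot before X: add [X → . ; A g], [X → . g]
No further items can be added.

I₀ = { [S → . , g], [S → . X E n], [S' → . S], [X → . ; A g], [X → . g] }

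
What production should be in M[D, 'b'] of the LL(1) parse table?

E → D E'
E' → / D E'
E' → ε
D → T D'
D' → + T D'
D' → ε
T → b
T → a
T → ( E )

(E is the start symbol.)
D → T D'

To find M[D, 'b'], we find productions for D where 'b' is in the predict set (PREDICT(N → α) = (FIRST(α) \ {ε}) ∪ (FOLLOW(N) if α ⇒* ε)).

Relevant sets:
  FIRST(T) = { '(', 'a', 'b' }

D → T D': PREDICT = { '(', 'a', 'b' }
  'b' is in predict set, so this production goes in M[D, 'b']

M[D, 'b'] = D → T D'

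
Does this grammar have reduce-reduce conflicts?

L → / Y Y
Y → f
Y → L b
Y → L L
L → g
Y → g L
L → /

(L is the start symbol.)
A reduce-reduce conflict occurs when an LR(0) state has two complete items [A → α .] and [B → β .] — both call for a reduction, and with no lookahead the parser cannot choose between them.

Augment with L' → L and build the canonical LR(0) collection (I0 = CLOSURE({[L' → . L]}), then GOTO on every symbol after a dot until no new states appear). It has 12 states:
  I0: { [L → . / Y Y], [L → . /], [L → . g], [L' → . L] }  — shift
  I1: { [L → . / Y Y], [L → . /], [L → . g], [L → / . Y Y], [L → / .], [Y → . L L], [Y → . L b], [Y → . f], [Y → . g L] }  — shift, reduce
  I2: { [L' → L .] }  — accept
  I3: { [L → g .] }  — reduce
  I4: { [L → . / Y Y], [L → . /], [L → . g], [Y → L . L], [Y → L . b] }  — shift
  I5: { [L → . / Y Y], [L → . /], [L → . g], [L → / Y . Y], [Y → . L L], [Y → . L b], [Y → . f], [Y → . g L] }  — shift
  I6: { [Y → f .] }  — reduce
  I7: { [L → . / Y Y], [L → . /], [L → . g], [L → g .], [Y → g . L] }  — shift, reduce
  I8: { [Y → g L .] }  — reduce
  I9: { [L → / Y Y .] }  — reduce
  I10: { [Y → L L .] }  — reduce
  I11: { [Y → L b .] }  — reduce

No state contains more than one complete item.

Answer: No reduce-reduce conflicts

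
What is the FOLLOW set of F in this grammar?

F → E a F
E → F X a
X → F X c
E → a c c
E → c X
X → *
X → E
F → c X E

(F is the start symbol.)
To compute FOLLOW(F), find every occurrence of F on a right-hand side N → α F β: add FIRST(β) \ {ε}, and if β is empty or nullable also add FOLLOW(N). Iterate to a fixed point.

F is the start symbol, so $ ∈ FOLLOW(F).
In F → E a F: F is at the end; this adds FOLLOW(F) to itself — nothing new
In E → F X a: F is followed by X a, add FIRST(X a) \ {ε} = { '*', 'a', 'c' }
In X → F X c: F is followed by X c, add FIRST(X c) \ {ε} = { '*', 'a', 'c' }

Taking the union: FOLLOW(F) = { $, '*', 'a', 'c' }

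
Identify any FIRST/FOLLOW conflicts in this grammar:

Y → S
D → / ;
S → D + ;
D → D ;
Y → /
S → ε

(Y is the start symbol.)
Nullable non-terminals: S, Y.
FIRST sets used below: FIRST(D) = { '/' }, FIRST(S) = { '/', ε }

S: nullable alternative(s) S → ε; FOLLOW(S) = { $ }
  S → D + ;: FIRST \ {ε} = { '/' } — disjoint from FOLLOW(S)
  S → ε: FIRST \ {ε} = { } — this is the only nullable alternative, skip

Y: nullable alternative(s) Y → S; FOLLOW(Y) = { $ }
  Y → S: FIRST \ {ε} = { '/' } — this is the only nullable alternative, skip
  Y → /: FIRST \ {ε} = { '/' } — disjoint from FOLLOW(Y)

D has no nullable alternative, so no FIRST/FOLLOW check is needed there.

No FIRST/FOLLOW conflicts found.

Answer: No FIRST/FOLLOW conflicts.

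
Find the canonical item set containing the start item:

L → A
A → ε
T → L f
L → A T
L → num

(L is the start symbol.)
First, augment the grammar with L' → L
I₀ = CLOSURE({ [L' → . L] }):
  [L' → . L] has the dot before L: add [L → . A], [L → . A T], [L → . num]
  [L → . A] has the dot before A: add [A → .]
No further items can be added.

I₀ = { [A → .], [L → . A T], [L → . A], [L → . num], [L' → . L] }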